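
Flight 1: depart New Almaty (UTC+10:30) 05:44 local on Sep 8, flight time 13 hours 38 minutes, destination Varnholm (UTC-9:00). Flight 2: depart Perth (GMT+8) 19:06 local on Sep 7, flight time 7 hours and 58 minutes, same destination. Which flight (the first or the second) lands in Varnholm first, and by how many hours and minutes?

Flight 1 in UTC: 05:44 − 10:30 = 19:14 on Sep 7.
+13 hours 38 minutes → arrive 08:52 UTC on Sep 8.
Flight 2 in UTC: 19:06 − 8:00 = 11:06 on Sep 7.
+7 hours 58 minutes → arrive 19:04 UTC on Sep 7.
Flight 2 lands earlier by 13 hours 48 minutes.

the second, by 13 hours 48 minutes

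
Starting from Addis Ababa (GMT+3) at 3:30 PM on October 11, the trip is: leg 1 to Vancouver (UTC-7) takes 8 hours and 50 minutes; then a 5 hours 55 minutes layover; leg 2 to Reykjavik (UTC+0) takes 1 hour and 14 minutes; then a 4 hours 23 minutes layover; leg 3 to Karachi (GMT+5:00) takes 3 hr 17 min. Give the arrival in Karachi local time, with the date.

5:09 PM on October 12

Convert departure to UTC: 3:30 PM − 3:00 = 12:30 PM UTC on Oct 11.
Add 8 hours and 50 minutes leg 1 → 9:20 PM UTC.
Add 5 hours 55 minutes layover in Vancouver → 3:15 AM UTC (Oct 12).
Add 1 hour and 14 minutes leg 2 → 4:29 AM UTC.
Add 4 hours 23 minutes layover in Reykjavik → 8:52 AM UTC.
Add 3 hours 17 minutes leg 3 → 12:09 PM UTC.
Karachi is UTC+5:00, so local arrival = 12:09 PM + 5:00 = 5:09 PM on Oct 12.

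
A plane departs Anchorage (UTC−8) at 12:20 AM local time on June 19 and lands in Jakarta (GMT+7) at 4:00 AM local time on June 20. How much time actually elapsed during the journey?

12 hours 40 minutes

Departure in UTC: 12:20 AM + 8:00 = 8:20 AM on Jun 19.
Arrival in UTC: 4:00 AM − 7:00 = 9:00 PM on Jun 19.
Elapsed = 9:00 PM − 8:20 AM = 12 hours 40 minutes.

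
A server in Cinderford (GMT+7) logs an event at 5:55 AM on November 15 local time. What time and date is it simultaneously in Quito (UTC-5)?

5:55 PM on Nov 14

Quito is 12:00 behind Cinderford.
Shift by the zone difference: 5:55 AM − 12:00 = 5:55 PM on Nov 14 in Quito.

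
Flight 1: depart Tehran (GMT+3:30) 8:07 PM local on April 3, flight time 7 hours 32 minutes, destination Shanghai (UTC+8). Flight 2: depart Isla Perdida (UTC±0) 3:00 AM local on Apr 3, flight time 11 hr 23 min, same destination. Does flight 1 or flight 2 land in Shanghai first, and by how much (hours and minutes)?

the second, by 9 hours 46 minutes

Flight 1 in UTC: 8:07 PM − 3:30 = 4:37 PM on Apr 3.
+7 hours and 32 minutes → arrive 12:09 AM UTC on Apr 4.
Flight 2 departs at 3:00 AM UTC (Apr 3).
+11 hours and 23 minutes → arrive 2:23 PM UTC on Apr 3.
Flight 2 lands earlier by 9 hours 46 minutes.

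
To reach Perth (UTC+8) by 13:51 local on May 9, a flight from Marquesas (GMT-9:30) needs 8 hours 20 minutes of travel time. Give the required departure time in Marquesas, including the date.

12:01 on May 8

Target arrival in UTC: 13:51 − 8:00 = 05:51 on May 9.
Subtract 8 hours and 20 minutes → departure 21:31 UTC on May 8.
Marquesas is UTC−9:30: 21:31 − 9:30 = 12:01 on May 8.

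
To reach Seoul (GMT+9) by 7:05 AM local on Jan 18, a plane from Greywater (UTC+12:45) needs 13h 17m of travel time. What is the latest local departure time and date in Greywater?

9:33 PM on Jan 17

Target arrival in UTC: 7:05 AM − 9:00 = 10:05 PM on Jan 17.
Subtract 13 hours and 17 minutes → departure 8:48 AM UTC on Jan 17.
Greywater is UTC+12:45: 8:48 AM + 12:45 = 9:33 PM on Jan 17.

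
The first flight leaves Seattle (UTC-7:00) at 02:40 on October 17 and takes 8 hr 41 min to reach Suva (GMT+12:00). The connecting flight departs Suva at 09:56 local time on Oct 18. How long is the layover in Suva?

Convert departure to UTC: 02:40 + 7:00 = 09:40 UTC on Oct 17.
Add 8 hours 41 minutes flight time → 18:21 UTC.
Suva is UTC+12:00, so local arrival = 18:21 + 12:00 = 06:21 on Oct 18.
Layover = 09:56 − 06:21 = 3 hours 35 minutes.

3 hours 35 minutes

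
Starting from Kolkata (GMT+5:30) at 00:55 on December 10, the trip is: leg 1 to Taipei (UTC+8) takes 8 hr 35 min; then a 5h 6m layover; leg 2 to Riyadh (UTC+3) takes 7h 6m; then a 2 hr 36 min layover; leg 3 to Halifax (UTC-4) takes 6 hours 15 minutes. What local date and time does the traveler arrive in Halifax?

21:03 on Dec 10

Convert departure to UTC: 00:55 − 5:30 = 19:25 UTC on Dec 9.
Add 8 hours and 35 minutes leg 1 → 04:00 UTC (Dec 10).
Add 5 hours 6 minutes layover in Taipei → 09:06 UTC.
Add 7 hours 6 minutes leg 2 → 16:12 UTC.
Add 2 hours 36 minutes layover in Riyadh → 18:48 UTC.
Add 6 hours and 15 minutes leg 3 → 01:03 UTC (Dec 11).
Halifax is UTC−4:00, so local arrival = 01:03 − 4:00 = 21:03 on Dec 10.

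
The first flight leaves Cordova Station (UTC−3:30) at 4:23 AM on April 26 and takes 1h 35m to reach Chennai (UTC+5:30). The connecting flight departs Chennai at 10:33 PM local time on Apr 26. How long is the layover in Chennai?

Convert departure to UTC: 4:23 AM + 3:30 = 7:53 AM UTC on Apr 26.
Add 1 hour 35 minutes flight time → 9:28 AM UTC.
Chennai is UTC+5:30, so local arrival = 9:28 AM + 5:30 = 2:58 PM on Apr 26.
Layover = 10:33 PM − 2:58 PM = 7 hours 35 minutes.

7 hours 35 minutes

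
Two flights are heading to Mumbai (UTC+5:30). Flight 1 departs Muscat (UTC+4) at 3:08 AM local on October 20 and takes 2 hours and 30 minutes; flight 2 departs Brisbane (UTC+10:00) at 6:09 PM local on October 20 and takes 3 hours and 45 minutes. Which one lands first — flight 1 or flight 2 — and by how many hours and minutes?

Flight 1 in UTC: 3:08 AM − 4:00 = 11:08 PM on Oct 19.
+2 hours and 30 minutes → arrive 1:38 AM UTC on Oct 20.
Flight 2 in UTC: 6:09 PM − 10:00 = 8:09 AM on Oct 20.
+3 hours 45 minutes → arrive 11:54 AM UTC on Oct 20.
Flight 1 lands earlier by 10 hours 16 minutes.

the first, by 10 hours 16 minutes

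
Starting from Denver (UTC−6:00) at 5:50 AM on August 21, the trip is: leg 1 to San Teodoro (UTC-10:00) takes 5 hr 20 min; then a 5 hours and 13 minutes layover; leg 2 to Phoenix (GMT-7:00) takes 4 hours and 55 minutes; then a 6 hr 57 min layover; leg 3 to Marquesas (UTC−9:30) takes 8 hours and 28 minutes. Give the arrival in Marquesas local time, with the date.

9:13 AM on Aug 22

Convert departure to UTC: 5:50 AM + 6:00 = 11:50 AM UTC on Aug 21.
Add 5 hours and 20 minutes leg 1 → 5:10 PM UTC.
Add 5 hours 13 minutes layover in San Teodoro → 10:23 PM UTC.
Add 4 hours and 55 minutes leg 2 → 3:18 AM UTC (Aug 22).
Add 6 hours 57 minutes layover in Phoenix → 10:15 AM UTC.
Add 8 hours and 28 minutes leg 3 → 6:43 PM UTC.
Marquesas is UTC−9:30, so local arrival = 6:43 PM − 9:30 = 9:13 AM on Aug 22.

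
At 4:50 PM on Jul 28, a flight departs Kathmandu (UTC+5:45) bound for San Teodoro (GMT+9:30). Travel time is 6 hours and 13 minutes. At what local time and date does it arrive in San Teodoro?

2:48 AM on July 29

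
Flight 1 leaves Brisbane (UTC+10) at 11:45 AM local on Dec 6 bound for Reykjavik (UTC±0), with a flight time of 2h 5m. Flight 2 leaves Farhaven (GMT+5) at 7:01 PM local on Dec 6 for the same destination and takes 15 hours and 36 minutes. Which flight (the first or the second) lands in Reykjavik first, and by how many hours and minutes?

Flight 1 in UTC: 11:45 AM − 10:00 = 1:45 AM on Dec 6.
+2 hours 5 minutes → arrive 3:50 AM UTC on Dec 6.
Flight 2 in UTC: 7:01 PM − 5:00 = 2:01 PM on Dec 6.
+15 hours 36 minutes → arrive 5:37 AM UTC on Dec 7.
Flight 1 lands earlier by 25 hours 47 minutes.

the first, by 25 hours 47 minutes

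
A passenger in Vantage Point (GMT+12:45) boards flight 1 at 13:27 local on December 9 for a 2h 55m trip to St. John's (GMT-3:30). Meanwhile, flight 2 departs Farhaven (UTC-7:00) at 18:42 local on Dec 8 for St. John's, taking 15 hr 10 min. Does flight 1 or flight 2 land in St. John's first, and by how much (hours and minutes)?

the first, by 13 hours 15 minutes

Flight 1 in UTC: 13:27 − 12:45 = 00:42 on Dec 9.
+2 hours and 55 minutes → arrive 03:37 UTC on Dec 9.
Flight 2 in UTC: 18:42 + 7:00 = 01:42 on Dec 9.
+15 hours and 10 minutes → arrive 16:52 UTC on Dec 9.
Flight 1 lands earlier by 13 hours 15 minutes.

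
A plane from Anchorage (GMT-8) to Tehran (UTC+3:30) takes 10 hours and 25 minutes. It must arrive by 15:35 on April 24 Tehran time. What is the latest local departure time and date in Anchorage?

17:40 on April 23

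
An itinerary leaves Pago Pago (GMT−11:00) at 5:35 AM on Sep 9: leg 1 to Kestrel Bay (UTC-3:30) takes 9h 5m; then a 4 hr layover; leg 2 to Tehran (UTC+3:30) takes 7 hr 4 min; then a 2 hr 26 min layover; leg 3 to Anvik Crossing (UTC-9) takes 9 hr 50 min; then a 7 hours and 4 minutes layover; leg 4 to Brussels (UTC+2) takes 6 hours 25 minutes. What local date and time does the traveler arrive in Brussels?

Convert departure to UTC: 5:35 AM + 11:00 = 4:35 PM UTC on Sep 9.
Add 9 hours and 5 minutes leg 1 → 1:40 AM UTC (Sep 10).
Add 4 hours layover in Kestrel Bay → 5:40 AM UTC.
Add 7 hours and 4 minutes leg 2 → 12:44 PM UTC.
Add 2 hours 26 minutes layover in Tehran → 3:10 PM UTC.
Add 9 hours and 50 minutes leg 3 → 1:00 AM UTC (Sep 11).
Add 7 hours 4 minutes layover in Anvik Crossing → 8:04 AM UTC.
Add 6 hours 25 minutes leg 4 → 2:29 PM UTC.
Brussels is UTC+2:00, so local arrival = 2:29 PM + 2:00 = 4:29 PM on Sep 11.

4:29 PM on September 11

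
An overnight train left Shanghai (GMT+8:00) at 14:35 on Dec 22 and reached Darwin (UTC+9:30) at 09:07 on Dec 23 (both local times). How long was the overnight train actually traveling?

17 hours 2 minutes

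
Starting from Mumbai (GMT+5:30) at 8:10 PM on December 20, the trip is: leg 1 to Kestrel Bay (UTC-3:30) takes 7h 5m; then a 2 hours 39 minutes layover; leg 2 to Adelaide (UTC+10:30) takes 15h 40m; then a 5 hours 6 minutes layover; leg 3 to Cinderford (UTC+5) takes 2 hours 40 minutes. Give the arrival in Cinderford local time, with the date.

Convert departure to UTC: 8:10 PM − 5:30 = 2:40 PM UTC on Dec 20.
Add 7 hours and 5 minutes leg 1 → 9:45 PM UTC.
Add 2 hours 39 minutes layover in Kestrel Bay → 12:24 AM UTC (Dec 21).
Add 15 hours 40 minutes leg 2 → 4:04 PM UTC.
Add 5 hours 6 minutes layover in Adelaide → 9:10 PM UTC.
Add 2 hours 40 minutes leg 3 → 11:50 PM UTC.
Cinderford is UTC+5:00, so local arrival = 11:50 PM + 5:00 = 4:50 AM on Dec 22.

4:50 AM on December 22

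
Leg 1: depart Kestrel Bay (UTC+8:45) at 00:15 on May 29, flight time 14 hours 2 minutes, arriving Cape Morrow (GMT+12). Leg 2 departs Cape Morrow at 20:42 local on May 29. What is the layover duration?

Convert departure to UTC: 00:15 − 8:45 = 15:30 UTC on May 28.
Add 14 hours and 2 minutes flight time → 05:32 UTC (May 29).
Cape Morrow is UTC+12:00, so local arrival = 05:32 + 12:00 = 17:32 on May 29.
Layover = 20:42 − 17:32 = 3 hours 10 minutes.

3 hours 10 minutes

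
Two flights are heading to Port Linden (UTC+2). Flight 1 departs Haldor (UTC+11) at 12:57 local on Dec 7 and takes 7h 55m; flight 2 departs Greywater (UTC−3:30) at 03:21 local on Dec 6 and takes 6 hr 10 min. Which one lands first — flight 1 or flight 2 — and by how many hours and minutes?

the second, by 20 hours 51 minutes

Flight 1 in UTC: 12:57 − 11:00 = 01:57 on Dec 7.
+7 hours and 55 minutes → arrive 09:52 UTC on Dec 7.
Flight 2 in UTC: 03:21 + 3:30 = 06:51 on Dec 6.
+6 hours and 10 minutes → arrive 13:01 UTC on Dec 6.
Flight 2 lands earlier by 20 hours 51 minutes.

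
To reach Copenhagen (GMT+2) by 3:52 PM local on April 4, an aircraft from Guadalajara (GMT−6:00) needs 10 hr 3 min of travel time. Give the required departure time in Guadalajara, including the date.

9:49 PM on Apr 3

Target arrival in UTC: 3:52 PM − 2:00 = 1:52 PM on Apr 4.
Subtract 10 hours 3 minutes → departure 3:49 AM UTC on Apr 4.
Guadalajara is UTC−6:00: 3:49 AM − 6:00 = 9:49 PM on Apr 3.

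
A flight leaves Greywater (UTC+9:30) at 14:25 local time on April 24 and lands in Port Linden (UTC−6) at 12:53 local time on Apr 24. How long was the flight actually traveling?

Departure in UTC: 14:25 − 9:30 = 04:55 on Apr 24.
Arrival in UTC: 12:53 + 6:00 = 18:53 on Apr 24.
Elapsed = 18:53 − 04:55 = 13 hours 58 minutes.

13 hours 58 minutes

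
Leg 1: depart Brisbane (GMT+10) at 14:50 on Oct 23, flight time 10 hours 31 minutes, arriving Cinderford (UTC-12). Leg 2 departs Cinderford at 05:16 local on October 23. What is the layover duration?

Convert departure to UTC: 14:50 − 10:00 = 04:50 UTC on Oct 23.
Add 10 hours 31 minutes flight time → 15:21 UTC.
Cinderford is UTC−12:00, so local arrival = 15:21 − 12:00 = 03:21 on Oct 23.
Layover = 05:16 − 03:21 = 1 hour 55 minutes.

1 hour 55 minutes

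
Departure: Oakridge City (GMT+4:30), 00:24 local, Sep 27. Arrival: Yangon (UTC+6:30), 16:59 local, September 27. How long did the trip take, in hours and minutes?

14 hours 35 minutes

Departure in UTC: 00:24 − 4:30 = 19:54 on Sep 26.
Arrival in UTC: 16:59 − 6:30 = 10:29 on Sep 27.
Elapsed = 10:29 − 19:54 (+1 day) = 14 hours 35 minutes.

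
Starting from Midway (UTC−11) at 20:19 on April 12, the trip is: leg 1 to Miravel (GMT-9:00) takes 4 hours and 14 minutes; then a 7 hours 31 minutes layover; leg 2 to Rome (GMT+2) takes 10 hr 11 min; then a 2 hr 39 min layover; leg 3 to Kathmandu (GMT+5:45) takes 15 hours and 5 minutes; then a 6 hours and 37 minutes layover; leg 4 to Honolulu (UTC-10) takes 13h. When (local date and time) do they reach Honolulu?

08:36 on April 15

Convert departure to UTC: 20:19 + 11:00 = 07:19 UTC on Apr 13.
Add 4 hours and 14 minutes leg 1 → 11:33 UTC.
Add 7 hours and 31 minutes layover in Miravel → 19:04 UTC.
Add 10 hours 11 minutes leg 2 → 05:15 UTC (Apr 14).
Add 2 hours and 39 minutes layover in Rome → 07:54 UTC.
Add 15 hours 5 minutes leg 3 → 22:59 UTC.
Add 6 hours and 37 minutes layover in Kathmandu → 05:36 UTC (Apr 15).
Add 13 hours leg 4 → 18:36 UTC.
Honolulu is UTC−10:00, so local arrival = 18:36 − 10:00 = 08:36 on Apr 15.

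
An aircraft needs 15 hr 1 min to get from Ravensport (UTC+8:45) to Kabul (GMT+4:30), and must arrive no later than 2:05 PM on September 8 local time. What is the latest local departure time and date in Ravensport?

3:19 AM on September 8

Target arrival in UTC: 2:05 PM − 4:30 = 9:35 AM on Sep 8.
Subtract 15 hours 1 minute → departure 6:34 PM UTC on Sep 7.
Ravensport is UTC+8:45: 6:34 PM + 8:45 = 3:19 AM on Sep 8.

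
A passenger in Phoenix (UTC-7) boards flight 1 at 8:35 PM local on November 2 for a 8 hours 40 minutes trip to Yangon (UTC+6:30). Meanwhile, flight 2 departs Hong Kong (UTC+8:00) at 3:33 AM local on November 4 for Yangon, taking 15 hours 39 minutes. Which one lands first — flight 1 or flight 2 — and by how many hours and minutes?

Flight 1 in UTC: 8:35 PM + 7:00 = 3:35 AM on Nov 3.
+8 hours and 40 minutes → arrive 12:15 PM UTC on Nov 3.
Flight 2 in UTC: 3:33 AM − 8:00 = 7:33 PM on Nov 3.
+15 hours and 39 minutes → arrive 11:12 AM UTC on Nov 4.
Flight 1 lands earlier by 22 hours 57 minutes.

the first, by 22 hours 57 minutes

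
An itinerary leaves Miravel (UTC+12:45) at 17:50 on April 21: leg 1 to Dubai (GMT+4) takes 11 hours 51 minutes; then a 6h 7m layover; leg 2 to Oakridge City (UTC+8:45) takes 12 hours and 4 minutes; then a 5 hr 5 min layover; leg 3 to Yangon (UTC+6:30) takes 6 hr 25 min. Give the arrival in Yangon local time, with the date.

05:07 on April 23

Convert departure to UTC: 17:50 − 12:45 = 05:05 UTC on Apr 21.
Add 11 hours and 51 minutes leg 1 → 16:56 UTC.
Add 6 hours 7 minutes layover in Dubai → 23:03 UTC.
Add 12 hours and 4 minutes leg 2 → 11:07 UTC (Apr 22).
Add 5 hours and 5 minutes layover in Oakridge City → 16:12 UTC.
Add 6 hours 25 minutes leg 3 → 22:37 UTC.
Yangon is UTC+6:30, so local arrival = 22:37 + 6:30 = 05:07 on Apr 23.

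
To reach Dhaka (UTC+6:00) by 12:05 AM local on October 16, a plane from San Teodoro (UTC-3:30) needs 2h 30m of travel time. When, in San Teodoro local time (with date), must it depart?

12:05 PM on October 15

Target arrival in UTC: 12:05 AM − 6:00 = 6:05 PM on Oct 15.
Subtract 2 hours and 30 minutes → departure 3:35 PM UTC on Oct 15.
San Teodoro is UTC−3:30: 3:35 PM − 3:30 = 12:05 PM on Oct 15.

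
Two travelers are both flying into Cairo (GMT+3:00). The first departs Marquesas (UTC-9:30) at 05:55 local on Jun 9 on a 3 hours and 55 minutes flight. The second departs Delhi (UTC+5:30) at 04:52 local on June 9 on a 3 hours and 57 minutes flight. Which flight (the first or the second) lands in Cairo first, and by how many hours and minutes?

Flight 1 in UTC: 05:55 + 9:30 = 15:25 on Jun 9.
+3 hours and 55 minutes → arrive 19:20 UTC on Jun 9.
Flight 2 in UTC: 04:52 − 5:30 = 23:22 on Jun 8.
+3 hours 57 minutes → arrive 03:19 UTC on Jun 9.
Flight 2 lands earlier by 16 hours 1 minute.

the second, by 16 hours 1 minute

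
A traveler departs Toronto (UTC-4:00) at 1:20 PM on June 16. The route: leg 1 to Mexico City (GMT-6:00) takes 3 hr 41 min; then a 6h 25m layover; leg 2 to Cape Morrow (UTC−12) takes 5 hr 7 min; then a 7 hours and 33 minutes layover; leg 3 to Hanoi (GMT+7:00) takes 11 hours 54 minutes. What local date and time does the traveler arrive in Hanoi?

Convert departure to UTC: 1:20 PM + 4:00 = 5:20 PM UTC on Jun 16.
Add 3 hours 41 minutes leg 1 → 9:01 PM UTC.
Add 6 hours and 25 minutes layover in Mexico City → 3:26 AM UTC (Jun 17).
Add 5 hours and 7 minutes leg 2 → 8:33 AM UTC.
Add 7 hours 33 minutes layover in Cape Morrow → 4:06 PM UTC.
Add 11 hours and 54 minutes leg 3 → 4:00 AM UTC (Jun 18).
Hanoi is UTC+7:00, so local arrival = 4:00 AM + 7:00 = 11:00 AM on Jun 18.

11:00 AM on June 18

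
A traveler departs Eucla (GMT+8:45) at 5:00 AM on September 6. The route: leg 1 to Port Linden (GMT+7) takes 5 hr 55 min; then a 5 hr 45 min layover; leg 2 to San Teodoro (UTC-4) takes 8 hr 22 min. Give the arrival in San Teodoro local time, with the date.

12:17 PM on September 6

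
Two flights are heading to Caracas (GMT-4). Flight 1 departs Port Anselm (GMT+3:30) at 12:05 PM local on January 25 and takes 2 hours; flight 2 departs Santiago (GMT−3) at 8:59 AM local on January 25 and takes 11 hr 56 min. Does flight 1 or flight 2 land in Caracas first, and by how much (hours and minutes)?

the first, by 13 hours 20 minutes

Flight 1 in UTC: 12:05 PM − 3:30 = 8:35 AM on Jan 25.
+2 hours → arrive 10:35 AM UTC on Jan 25.
Flight 2 in UTC: 8:59 AM + 3:00 = 11:59 AM on Jan 25.
+11 hours and 56 minutes → arrive 11:55 PM UTC on Jan 25.
Flight 1 lands earlier by 13 hours 20 minutes.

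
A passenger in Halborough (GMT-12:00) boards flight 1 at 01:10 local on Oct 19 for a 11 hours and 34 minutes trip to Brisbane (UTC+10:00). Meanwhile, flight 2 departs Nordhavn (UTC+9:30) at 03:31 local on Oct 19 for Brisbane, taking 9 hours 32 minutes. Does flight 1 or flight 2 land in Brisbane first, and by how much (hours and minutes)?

Flight 1 in UTC: 01:10 + 12:00 = 13:10 on Oct 19.
+11 hours 34 minutes → arrive 00:44 UTC on Oct 20.
Flight 2 in UTC: 03:31 − 9:30 = 18:01 on Oct 18.
+9 hours and 32 minutes → arrive 03:33 UTC on Oct 19.
Flight 2 lands earlier by 21 hours 11 minutes.

the second, by 21 hours 11 minutes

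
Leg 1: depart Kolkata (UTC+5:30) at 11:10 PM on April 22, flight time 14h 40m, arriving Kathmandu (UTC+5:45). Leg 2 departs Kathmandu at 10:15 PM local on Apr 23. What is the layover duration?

Convert departure to UTC: 11:10 PM − 5:30 = 5:40 PM UTC on Apr 22.
Add 14 hours and 40 minutes flight time → 8:20 AM UTC (Apr 23).
Kathmandu is UTC+5:45, so local arrival = 8:20 AM + 5:45 = 2:05 PM on Apr 23.
Layover = 10:15 PM − 2:05 PM = 8 hours 10 minutes.

8 hours 10 minutes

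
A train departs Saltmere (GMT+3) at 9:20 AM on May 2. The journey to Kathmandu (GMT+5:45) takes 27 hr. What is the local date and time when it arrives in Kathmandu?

3:05 PM on May 3

Convert departure to UTC: 9:20 AM − 3:00 = 6:20 AM UTC on May 2.
Add 27 hours travel time → 9:20 AM UTC (May 3).
Kathmandu is UTC+5:45, so local arrival = 9:20 AM + 5:45 = 3:05 PM on May 3.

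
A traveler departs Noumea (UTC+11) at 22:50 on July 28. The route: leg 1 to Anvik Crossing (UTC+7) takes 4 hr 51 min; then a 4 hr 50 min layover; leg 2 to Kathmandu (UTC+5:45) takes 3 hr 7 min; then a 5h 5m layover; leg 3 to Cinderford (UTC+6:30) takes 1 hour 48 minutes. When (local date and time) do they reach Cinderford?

Convert departure to UTC: 22:50 − 11:00 = 11:50 UTC on Jul 28.
Add 4 hours 51 minutes leg 1 → 16:41 UTC.
Add 4 hours and 50 minutes layover in Anvik Crossing → 21:31 UTC.
Add 3 hours 7 minutes leg 2 → 00:38 UTC (Jul 29).
Add 5 hours and 5 minutes layover in Kathmandu → 05:43 UTC.
Add 1 hour 48 minutes leg 3 → 07:31 UTC.
Cinderford is UTC+6:30, so local arrival = 07:31 + 6:30 = 14:01 on Jul 29.

14:01 on July 29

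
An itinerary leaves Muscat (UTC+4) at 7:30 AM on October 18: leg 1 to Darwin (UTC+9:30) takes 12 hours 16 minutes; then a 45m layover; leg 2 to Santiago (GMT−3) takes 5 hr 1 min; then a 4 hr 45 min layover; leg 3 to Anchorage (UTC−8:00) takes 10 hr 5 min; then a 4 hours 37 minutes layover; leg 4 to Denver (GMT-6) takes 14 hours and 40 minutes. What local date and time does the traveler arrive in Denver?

Convert departure to UTC: 7:30 AM − 4:00 = 3:30 AM UTC on Oct 18.
Add 12 hours and 16 minutes leg 1 → 3:46 PM UTC.
Add 45 minutes layover in Darwin → 4:31 PM UTC.
Add 5 hours 1 minute leg 2 → 9:32 PM UTC.
Add 4 hours and 45 minutes layover in Santiago → 2:17 AM UTC (Oct 19).
Add 10 hours and 5 minutes leg 3 → 12:22 PM UTC.
Add 4 hours and 37 minutes layover in Anchorage → 4:59 PM UTC.
Add 14 hours and 40 minutes leg 4 → 7:39 AM UTC (Oct 20).
Denver is UTC−6:00, so local arrival = 7:39 AM − 6:00 = 1:39 AM on Oct 20.

1:39 AM on Oct 20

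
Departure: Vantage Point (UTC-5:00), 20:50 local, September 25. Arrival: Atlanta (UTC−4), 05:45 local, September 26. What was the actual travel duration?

Departure in UTC: 20:50 + 5:00 = 01:50 on Sep 26.
Arrival in UTC: 05:45 + 4:00 = 09:45 on Sep 26.
Elapsed = 09:45 − 01:50 = 7 hours 55 minutes.

7 hours 55 minutes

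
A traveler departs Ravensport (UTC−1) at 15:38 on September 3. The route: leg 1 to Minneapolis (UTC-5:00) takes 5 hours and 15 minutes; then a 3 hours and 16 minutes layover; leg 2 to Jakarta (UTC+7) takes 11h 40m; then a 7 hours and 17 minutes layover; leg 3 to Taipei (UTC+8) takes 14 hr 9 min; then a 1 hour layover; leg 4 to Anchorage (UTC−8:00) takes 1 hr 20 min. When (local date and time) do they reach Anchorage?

Convert departure to UTC: 15:38 + 1:00 = 16:38 UTC on Sep 3.
Add 5 hours 15 minutes leg 1 → 21:53 UTC.
Add 3 hours 16 minutes layover in Minneapolis → 01:09 UTC (Sep 4).
Add 11 hours and 40 minutes leg 2 → 12:49 UTC.
Add 7 hours and 17 minutes layover in Jakarta → 20:06 UTC.
Add 14 hours and 9 minutes leg 3 → 10:15 UTC (Sep 5).
Add 1 hour layover in Taipei → 11:15 UTC.
Add 1 hour 20 minutes leg 4 → 12:35 UTC.
Anchorage is UTC−8:00, so local arrival = 12:35 − 8:00 = 04:35 on Sep 5.

04:35 on September 5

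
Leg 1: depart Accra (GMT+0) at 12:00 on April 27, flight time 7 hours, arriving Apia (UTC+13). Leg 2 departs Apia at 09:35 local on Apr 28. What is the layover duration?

1 hour 35 minutes

Accra is at UTC+0, so departure is already 12:00 UTC on Apr 27.
Add 7 hours flight time → 19:00 UTC.
Apia is UTC+13:00, so local arrival = 19:00 + 13:00 = 08:00 on Apr 28.
Layover = 09:35 − 08:00 = 1 hour 35 minutes.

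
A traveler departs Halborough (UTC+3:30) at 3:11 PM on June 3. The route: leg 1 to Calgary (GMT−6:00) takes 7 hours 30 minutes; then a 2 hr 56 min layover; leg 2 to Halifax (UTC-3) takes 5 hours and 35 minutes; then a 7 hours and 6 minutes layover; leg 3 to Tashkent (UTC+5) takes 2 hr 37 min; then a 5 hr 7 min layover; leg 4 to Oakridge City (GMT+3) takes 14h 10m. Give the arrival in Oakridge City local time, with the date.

11:42 AM on June 5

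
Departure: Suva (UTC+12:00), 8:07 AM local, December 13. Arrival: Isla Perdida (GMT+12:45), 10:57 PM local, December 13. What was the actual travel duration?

Isla Perdida is 0:45 ahead of Suva.
Clock-face elapsed time (ignoring zones) is 14 hours 50 minutes.
Actual elapsed = 14 hours 50 minutes − 0:45 = 14 hours 5 minutes.

14 hours 5 minutes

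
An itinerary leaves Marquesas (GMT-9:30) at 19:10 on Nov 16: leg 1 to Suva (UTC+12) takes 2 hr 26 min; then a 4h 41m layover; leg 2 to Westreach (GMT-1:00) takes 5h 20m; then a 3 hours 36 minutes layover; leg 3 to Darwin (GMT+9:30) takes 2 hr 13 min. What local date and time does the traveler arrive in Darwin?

Convert departure to UTC: 19:10 + 9:30 = 04:40 UTC on Nov 17.
Add 2 hours and 26 minutes leg 1 → 07:06 UTC.
Add 4 hours 41 minutes layover in Suva → 11:47 UTC.
Add 5 hours and 20 minutes leg 2 → 17:07 UTC.
Add 3 hours 36 minutes layover in Westreach → 20:43 UTC.
Add 2 hours 13 minutes leg 3 → 22:56 UTC.
Darwin is UTC+9:30, so local arrival = 22:56 + 9:30 = 08:26 on Nov 18.

08:26 on November 18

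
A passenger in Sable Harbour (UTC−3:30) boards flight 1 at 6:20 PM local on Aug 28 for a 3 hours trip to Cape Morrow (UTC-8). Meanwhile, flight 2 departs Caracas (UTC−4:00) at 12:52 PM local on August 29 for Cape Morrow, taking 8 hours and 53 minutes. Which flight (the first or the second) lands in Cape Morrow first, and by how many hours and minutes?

Flight 1 in UTC: 6:20 PM + 3:30 = 9:50 PM on Aug 28.
+3 hours → arrive 12:50 AM UTC on Aug 29.
Flight 2 in UTC: 12:52 PM + 4:00 = 4:52 PM on Aug 29.
+8 hours 53 minutes → arrive 1:45 AM UTC on Aug 30.
Flight 1 lands earlier by 24 hours 55 minutes.

the first, by 24 hours 55 minutes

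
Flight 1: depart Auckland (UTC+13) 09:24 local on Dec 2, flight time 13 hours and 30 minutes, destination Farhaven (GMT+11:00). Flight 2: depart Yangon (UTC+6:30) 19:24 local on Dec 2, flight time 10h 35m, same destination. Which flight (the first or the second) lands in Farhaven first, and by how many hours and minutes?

the first, by 13 hours 35 minutes

Flight 1 in UTC: 09:24 − 13:00 = 20:24 on Dec 1.
+13 hours and 30 minutes → arrive 09:54 UTC on Dec 2.
Flight 2 in UTC: 19:24 − 6:30 = 12:54 on Dec 2.
+10 hours 35 minutes → arrive 23:29 UTC on Dec 2.
Flight 1 lands earlier by 13 hours 35 minutes.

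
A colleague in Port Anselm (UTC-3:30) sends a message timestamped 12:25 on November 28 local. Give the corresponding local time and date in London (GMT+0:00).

In UTC: 12:25 + 3:30 = 15:55 on Nov 28.
London is UTC+0, so it is 15:55 on Nov 28.

15:55 on November 28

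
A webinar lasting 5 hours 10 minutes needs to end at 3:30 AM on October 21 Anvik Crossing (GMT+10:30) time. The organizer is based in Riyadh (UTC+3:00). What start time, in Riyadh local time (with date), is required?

Target end time in UTC: 3:30 AM − 10:30 = 5:00 PM on Oct 20.
Subtract 5 hours 10 minutes → start 11:50 AM UTC on Oct 20.
Riyadh is UTC+3:00: 11:50 AM + 3:00 = 2:50 PM on Oct 20.

2:50 PM on October 20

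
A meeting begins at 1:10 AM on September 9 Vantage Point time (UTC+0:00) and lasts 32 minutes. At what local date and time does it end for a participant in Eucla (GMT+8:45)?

10:27 AM on September 9

Vantage Point is at UTC+0, so start is already 1:10 AM UTC on Sep 9.
Add 32 minutes duration → 1:42 AM UTC.
Eucla is UTC+8:45, so local end time = 1:42 AM + 8:45 = 10:27 AM on Sep 9.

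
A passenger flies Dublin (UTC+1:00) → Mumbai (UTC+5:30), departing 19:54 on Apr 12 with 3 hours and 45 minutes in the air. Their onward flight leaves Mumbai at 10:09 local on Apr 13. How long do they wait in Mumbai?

Convert departure to UTC: 19:54 − 1:00 = 18:54 UTC on Apr 12.
Add 3 hours 45 minutes flight time → 22:39 UTC.
Mumbai is UTC+5:30, so local arrival = 22:39 + 5:30 = 04:09 on Apr 13.
Layover = 10:09 − 04:09 = 6 hours.

6 hours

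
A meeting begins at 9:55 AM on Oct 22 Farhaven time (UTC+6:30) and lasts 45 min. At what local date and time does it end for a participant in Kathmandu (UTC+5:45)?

9:55 AM on Oct 22

Convert start to UTC: 9:55 AM − 6:30 = 3:25 AM UTC on Oct 22.
Add 45 minutes duration → 4:10 AM UTC.
Kathmandu is UTC+5:45, so local end time = 4:10 AM + 5:45 = 9:55 AM on Oct 22.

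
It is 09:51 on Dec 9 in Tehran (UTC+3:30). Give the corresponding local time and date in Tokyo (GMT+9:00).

In UTC: 09:51 − 3:30 = 06:21 on Dec 9.
Tokyo is UTC+9:00: 06:21 + 9:00 = 15:21 on Dec 9.

15:21 on December 9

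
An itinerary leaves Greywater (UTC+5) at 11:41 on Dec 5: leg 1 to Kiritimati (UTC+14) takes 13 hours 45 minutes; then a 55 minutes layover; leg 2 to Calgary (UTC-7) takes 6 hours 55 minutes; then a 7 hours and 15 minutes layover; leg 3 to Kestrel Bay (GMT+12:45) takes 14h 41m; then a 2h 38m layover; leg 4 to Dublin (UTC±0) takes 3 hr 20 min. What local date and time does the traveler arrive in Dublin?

Convert departure to UTC: 11:41 − 5:00 = 06:41 UTC on Dec 5.
Add 13 hours and 45 minutes leg 1 → 20:26 UTC.
Add 55 minutes layover in Kiritimati → 21:21 UTC.
Add 6 hours and 55 minutes leg 2 → 04:16 UTC (Dec 6).
Add 7 hours 15 minutes layover in Calgary → 11:31 UTC.
Add 14 hours 41 minutes leg 3 → 02:12 UTC (Dec 7).
Add 2 hours and 38 minutes layover in Kestrel Bay → 04:50 UTC.
Add 3 hours and 20 minutes leg 4 → 08:10 UTC.
Dublin is UTC+0, so local arrival is the same: 08:10 on Dec 7.

08:10 on Dec 7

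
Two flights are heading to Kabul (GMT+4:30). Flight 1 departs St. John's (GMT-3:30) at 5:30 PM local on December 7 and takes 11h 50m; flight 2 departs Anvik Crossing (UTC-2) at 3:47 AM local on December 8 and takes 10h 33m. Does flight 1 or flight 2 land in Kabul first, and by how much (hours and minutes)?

the first, by 7 hours 30 minutes

Flight 1 in UTC: 5:30 PM + 3:30 = 9:00 PM on Dec 7.
+11 hours and 50 minutes → arrive 8:50 AM UTC on Dec 8.
Flight 2 in UTC: 3:47 AM + 2:00 = 5:47 AM on Dec 8.
+10 hours and 33 minutes → arrive 4:20 PM UTC on Dec 8.
Flight 1 lands earlier by 7 hours 30 minutes.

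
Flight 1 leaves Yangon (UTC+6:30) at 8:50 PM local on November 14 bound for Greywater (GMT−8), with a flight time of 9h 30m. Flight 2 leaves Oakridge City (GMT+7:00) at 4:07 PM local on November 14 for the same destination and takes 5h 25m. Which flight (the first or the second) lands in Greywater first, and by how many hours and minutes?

the second, by 9 hours 18 minutes

Flight 1 in UTC: 8:50 PM − 6:30 = 2:20 PM on Nov 14.
+9 hours 30 minutes → arrive 11:50 PM UTC on Nov 14.
Flight 2 in UTC: 4:07 PM − 7:00 = 9:07 AM on Nov 14.
+5 hours and 25 minutes → arrive 2:32 PM UTC on Nov 14.
Flight 2 lands earlier by 9 hours 18 minutes.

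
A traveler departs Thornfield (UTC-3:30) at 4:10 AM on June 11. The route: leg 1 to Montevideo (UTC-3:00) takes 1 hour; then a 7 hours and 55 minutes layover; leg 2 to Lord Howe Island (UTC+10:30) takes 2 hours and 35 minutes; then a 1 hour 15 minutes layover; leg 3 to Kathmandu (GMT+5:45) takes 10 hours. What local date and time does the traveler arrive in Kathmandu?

12:10 PM on June 12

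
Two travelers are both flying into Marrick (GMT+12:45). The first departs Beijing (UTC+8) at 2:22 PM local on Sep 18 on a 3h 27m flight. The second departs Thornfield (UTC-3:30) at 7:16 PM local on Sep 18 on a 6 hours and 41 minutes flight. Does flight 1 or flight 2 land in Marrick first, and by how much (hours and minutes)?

the first, by 19 hours 38 minutes

Flight 1 in UTC: 2:22 PM − 8:00 = 6:22 AM on Sep 18.
+3 hours 27 minutes → arrive 9:49 AM UTC on Sep 18.
Flight 2 in UTC: 7:16 PM + 3:30 = 10:46 PM on Sep 18.
+6 hours 41 minutes → arrive 5:27 AM UTC on Sep 19.
Flight 1 lands earlier by 19 hours 38 minutes.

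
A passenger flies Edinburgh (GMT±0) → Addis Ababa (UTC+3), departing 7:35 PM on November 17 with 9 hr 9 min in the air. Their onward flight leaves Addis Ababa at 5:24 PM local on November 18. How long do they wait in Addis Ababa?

9 hours 40 minutes

Edinburgh is at UTC+0, so departure is already 7:35 PM UTC on Nov 17.
Add 9 hours and 9 minutes flight time → 4:44 AM UTC (Nov 18).
Addis Ababa is UTC+3:00, so local arrival = 4:44 AM + 3:00 = 7:44 AM on Nov 18.
Layover = 5:24 PM − 7:44 AM = 9 hours 40 minutes.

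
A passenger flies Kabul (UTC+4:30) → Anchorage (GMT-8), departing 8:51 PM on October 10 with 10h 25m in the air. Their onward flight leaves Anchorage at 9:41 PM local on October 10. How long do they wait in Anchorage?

2 hours 55 minutes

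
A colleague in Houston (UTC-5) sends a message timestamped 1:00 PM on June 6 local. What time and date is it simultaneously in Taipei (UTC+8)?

Taipei is 13:00 ahead of Houston.
Shift by the zone difference: 1:00 PM + 13:00 = 2:00 AM on Jun 7 in Taipei.

2:00 AM on June 7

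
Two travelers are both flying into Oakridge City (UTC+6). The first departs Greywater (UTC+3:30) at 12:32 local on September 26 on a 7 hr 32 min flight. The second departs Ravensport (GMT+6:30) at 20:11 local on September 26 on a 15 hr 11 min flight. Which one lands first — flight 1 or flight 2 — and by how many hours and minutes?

the first, by 12 hours 18 minutes

Flight 1 in UTC: 12:32 − 3:30 = 09:02 on Sep 26.
+7 hours and 32 minutes → arrive 16:34 UTC on Sep 26.
Flight 2 in UTC: 20:11 − 6:30 = 13:41 on Sep 26.
+15 hours and 11 minutes → arrive 04:52 UTC on Sep 27.
Flight 1 lands earlier by 12 hours 18 minutes.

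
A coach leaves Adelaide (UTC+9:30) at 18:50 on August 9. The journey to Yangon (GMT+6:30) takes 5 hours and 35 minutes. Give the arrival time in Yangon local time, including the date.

Convert departure to UTC: 18:50 − 9:30 = 09:20 UTC on Aug 9.
Add 5 hours and 35 minutes travel time → 14:55 UTC.
Yangon is UTC+6:30, so local arrival = 14:55 + 6:30 = 21:25 on Aug 9.

21:25 on August 9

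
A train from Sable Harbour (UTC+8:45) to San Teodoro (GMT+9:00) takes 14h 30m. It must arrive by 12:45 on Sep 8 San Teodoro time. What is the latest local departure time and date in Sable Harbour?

Target arrival in UTC: 12:45 − 9:00 = 03:45 on Sep 8.
Subtract 14 hours and 30 minutes → departure 13:15 UTC on Sep 7.
Sable Harbour is UTC+8:45: 13:15 + 8:45 = 22:00 on Sep 7.

22:00 on September 7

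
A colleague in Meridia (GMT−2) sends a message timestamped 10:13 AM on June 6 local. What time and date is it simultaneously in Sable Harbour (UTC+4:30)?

Sable Harbour is 6:30 ahead of Meridia.
Shift by the zone difference: 10:13 AM + 6:30 = 4:43 PM on Jun 6 in Sable Harbour.

4:43 PM on Jun 6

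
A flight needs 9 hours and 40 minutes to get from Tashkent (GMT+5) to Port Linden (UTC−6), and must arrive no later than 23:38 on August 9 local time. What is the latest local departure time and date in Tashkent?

00:58 on Aug 10

Target arrival in UTC: 23:38 + 6:00 = 05:38 on Aug 10.
Subtract 9 hours and 40 minutes → departure 19:58 UTC on Aug 9.
Tashkent is UTC+5:00: 19:58 + 5:00 = 00:58 on Aug 10.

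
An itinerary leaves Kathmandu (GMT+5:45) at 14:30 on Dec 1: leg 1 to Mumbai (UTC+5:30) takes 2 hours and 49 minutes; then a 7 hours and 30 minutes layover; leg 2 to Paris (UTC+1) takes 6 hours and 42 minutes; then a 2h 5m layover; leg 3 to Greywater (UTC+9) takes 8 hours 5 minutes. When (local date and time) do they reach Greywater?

Convert departure to UTC: 14:30 − 5:45 = 08:45 UTC on Dec 1.
Add 2 hours 49 minutes leg 1 → 11:34 UTC.
Add 7 hours and 30 minutes layover in Mumbai → 19:04 UTC.
Add 6 hours and 42 minutes leg 2 → 01:46 UTC (Dec 2).
Add 2 hours and 5 minutes layover in Paris → 03:51 UTC.
Add 8 hours and 5 minutes leg 3 → 11:56 UTC.
Greywater is UTC+9:00, so local arrival = 11:56 + 9:00 = 20:56 on Dec 2.

20:56 on December 2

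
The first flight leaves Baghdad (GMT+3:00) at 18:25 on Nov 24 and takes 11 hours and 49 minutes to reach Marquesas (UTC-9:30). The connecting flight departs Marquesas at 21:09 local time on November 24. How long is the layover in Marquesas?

3 hours 25 minutes

Convert departure to UTC: 18:25 − 3:00 = 15:25 UTC on Nov 24.
Add 11 hours and 49 minutes flight time → 03:14 UTC (Nov 25).
Marquesas is UTC−9:30, so local arrival = 03:14 − 9:30 = 17:44 on Nov 24.
Layover = 21:09 − 17:44 = 3 hours 25 minutes.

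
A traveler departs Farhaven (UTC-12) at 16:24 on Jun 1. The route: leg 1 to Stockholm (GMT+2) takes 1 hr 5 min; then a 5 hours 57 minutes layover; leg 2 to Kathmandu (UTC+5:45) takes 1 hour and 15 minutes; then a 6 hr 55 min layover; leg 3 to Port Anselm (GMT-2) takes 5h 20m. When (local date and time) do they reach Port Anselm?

Convert departure to UTC: 16:24 + 12:00 = 04:24 UTC on Jun 2.
Add 1 hour and 5 minutes leg 1 → 05:29 UTC.
Add 5 hours 57 minutes layover in Stockholm → 11:26 UTC.
Add 1 hour 15 minutes leg 2 → 12:41 UTC.
Add 6 hours and 55 minutes layover in Kathmandu → 19:36 UTC.
Add 5 hours and 20 minutes leg 3 → 00:56 UTC (Jun 3).
Port Anselm is UTC−2:00, so local arrival = 00:56 − 2:00 = 22:56 on Jun 2.

22:56 on June 2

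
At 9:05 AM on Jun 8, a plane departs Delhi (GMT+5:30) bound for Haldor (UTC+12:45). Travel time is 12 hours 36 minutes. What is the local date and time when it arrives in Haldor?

4:56 AM on June 9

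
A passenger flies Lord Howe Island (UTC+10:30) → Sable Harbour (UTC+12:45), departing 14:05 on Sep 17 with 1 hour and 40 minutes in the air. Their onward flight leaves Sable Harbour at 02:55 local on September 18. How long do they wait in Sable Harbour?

Convert departure to UTC: 14:05 − 10:30 = 03:35 UTC on Sep 17.
Add 1 hour 40 minutes flight time → 05:15 UTC.
Sable Harbour is UTC+12:45, so local arrival = 05:15 + 12:45 = 18:00 on Sep 17.
Layover = 02:55 − 18:00 (+1 day) = 8 hours 55 minutes.

8 hours 55 minutes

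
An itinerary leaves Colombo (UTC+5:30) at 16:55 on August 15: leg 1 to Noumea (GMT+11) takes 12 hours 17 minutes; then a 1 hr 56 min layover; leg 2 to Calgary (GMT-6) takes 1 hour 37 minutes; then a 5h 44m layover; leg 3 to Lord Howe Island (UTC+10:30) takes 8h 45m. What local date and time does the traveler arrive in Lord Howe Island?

04:14 on August 17

Convert departure to UTC: 16:55 − 5:30 = 11:25 UTC on Aug 15.
Add 12 hours and 17 minutes leg 1 → 23:42 UTC.
Add 1 hour 56 minutes layover in Noumea → 01:38 UTC (Aug 16).
Add 1 hour 37 minutes leg 2 → 03:15 UTC.
Add 5 hours and 44 minutes layover in Calgary → 08:59 UTC.
Add 8 hours 45 minutes leg 3 → 17:44 UTC.
Lord Howe Island is UTC+10:30, so local arrival = 17:44 + 10:30 = 04:14 on Aug 17.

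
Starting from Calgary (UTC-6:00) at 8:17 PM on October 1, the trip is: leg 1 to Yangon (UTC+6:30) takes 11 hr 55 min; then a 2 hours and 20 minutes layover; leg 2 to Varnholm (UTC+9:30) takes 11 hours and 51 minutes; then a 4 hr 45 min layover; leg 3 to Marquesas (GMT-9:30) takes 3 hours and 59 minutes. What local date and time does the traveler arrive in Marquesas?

Convert departure to UTC: 8:17 PM + 6:00 = 2:17 AM UTC on Oct 2.
Add 11 hours 55 minutes leg 1 → 2:12 PM UTC.
Add 2 hours and 20 minutes layover in Yangon → 4:32 PM UTC.
Add 11 hours and 51 minutes leg 2 → 4:23 AM UTC (Oct 3).
Add 4 hours and 45 minutes layover in Varnholm → 9:08 AM UTC.
Add 3 hours 59 minutes leg 3 → 1:07 PM UTC.
Marquesas is UTC−9:30, so local arrival = 1:07 PM − 9:30 = 3:37 AM on Oct 3.

3:37 AM on Oct 3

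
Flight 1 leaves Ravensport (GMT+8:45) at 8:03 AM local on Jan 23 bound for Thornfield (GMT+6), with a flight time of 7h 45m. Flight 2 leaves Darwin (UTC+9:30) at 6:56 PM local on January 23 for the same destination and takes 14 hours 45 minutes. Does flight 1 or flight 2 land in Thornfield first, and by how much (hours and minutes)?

Flight 1 in UTC: 8:03 AM − 8:45 = 11:18 PM on Jan 22.
+7 hours and 45 minutes → arrive 7:03 AM UTC on Jan 23.
Flight 2 in UTC: 6:56 PM − 9:30 = 9:26 AM on Jan 23.
+14 hours 45 minutes → arrive 12:11 AM UTC on Jan 24.
Flight 1 lands earlier by 17 hours 8 minutes.

the first, by 17 hours 8 minutes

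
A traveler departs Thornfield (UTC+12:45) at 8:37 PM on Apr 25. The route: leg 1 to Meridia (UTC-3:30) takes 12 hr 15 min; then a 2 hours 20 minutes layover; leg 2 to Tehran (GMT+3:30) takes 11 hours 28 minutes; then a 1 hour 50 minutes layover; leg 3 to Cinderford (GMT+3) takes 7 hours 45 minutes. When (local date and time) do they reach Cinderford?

Convert departure to UTC: 8:37 PM − 12:45 = 7:52 AM UTC on Apr 25.
Add 12 hours 15 minutes leg 1 → 8:07 PM UTC.
Add 2 hours and 20 minutes layover in Meridia → 10:27 PM UTC.
Add 11 hours and 28 minutes leg 2 → 9:55 AM UTC (Apr 26).
Add 1 hour and 50 minutes layover in Tehran → 11:45 AM UTC.
Add 7 hours and 45 minutes leg 3 → 7:30 PM UTC.
Cinderford is UTC+3:00, so local arrival = 7:30 PM + 3:00 = 10:30 PM on Apr 26.

10:30 PM on April 26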